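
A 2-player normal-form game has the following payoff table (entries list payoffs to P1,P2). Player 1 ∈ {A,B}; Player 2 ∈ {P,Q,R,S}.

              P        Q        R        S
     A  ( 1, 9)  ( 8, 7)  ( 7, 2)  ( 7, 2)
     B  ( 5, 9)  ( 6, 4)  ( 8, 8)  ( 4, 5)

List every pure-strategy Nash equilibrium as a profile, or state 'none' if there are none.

(A,P): not NE [P1→B gives 5>1]
(A,Q): not NE [P2→P gives 9>7]
(A,R): not NE [P1→B gives 8>7; P2→P gives 9>2]
(A,S): not NE [P2→P gives 9>2]
(B,P): NE
(B,Q): not NE [P1→A gives 8>6; P2→P gives 9>4]
(B,R): not NE [P2→P gives 9>8]
(B,S): not NE [P1→A gives 7>4; P2→P gives 9>5]

PSNE = {(B,P)}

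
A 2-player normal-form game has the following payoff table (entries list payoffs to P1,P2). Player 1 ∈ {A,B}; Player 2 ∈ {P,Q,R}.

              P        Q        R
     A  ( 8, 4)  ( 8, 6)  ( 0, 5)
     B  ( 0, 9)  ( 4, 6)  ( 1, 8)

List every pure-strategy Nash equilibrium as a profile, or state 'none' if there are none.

(A,P): not NE [P2→Q gives 6>4]
(A,Q): NE
(A,R): not NE [P1→B gives 1>0; P2→Q gives 6>5]
(B,P): not NE [P1→A gives 8>0]
(B,Q): not NE [P1→A gives 8>4; P2→P gives 9>6]
(B,R): not NE [P2→P gives 9>8]

Nash profiles: (A,Q)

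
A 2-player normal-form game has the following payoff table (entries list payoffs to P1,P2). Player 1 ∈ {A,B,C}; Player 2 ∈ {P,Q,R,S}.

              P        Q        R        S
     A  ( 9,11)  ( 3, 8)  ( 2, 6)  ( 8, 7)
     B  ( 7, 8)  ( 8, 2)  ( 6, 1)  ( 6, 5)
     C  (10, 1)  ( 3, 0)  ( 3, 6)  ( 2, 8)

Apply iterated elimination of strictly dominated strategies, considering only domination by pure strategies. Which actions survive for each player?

P2 drop Q (P beats it: A:11>8 B:8>2 C:1>0)
P2 drop R (S beats it: A:7>6 B:5>1 C:8>6)
P1 drop B (A beats it: P:9>7 S:8>6)
P1→{A,C} P2→{P,S}

IESDS → P1:{A,C} P2:{P,S}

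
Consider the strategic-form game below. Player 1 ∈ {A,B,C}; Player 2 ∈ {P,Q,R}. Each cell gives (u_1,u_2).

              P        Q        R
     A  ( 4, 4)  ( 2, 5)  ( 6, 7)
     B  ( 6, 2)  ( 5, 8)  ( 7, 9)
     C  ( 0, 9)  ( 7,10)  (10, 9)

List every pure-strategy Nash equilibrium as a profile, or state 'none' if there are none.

NE set: (C,Q)

(A,P): not NE [P1→B gives 6>4; P2→R gives 7>4]
(A,Q): not NE [P1→C gives 7>2; P2→R gives 7>5]
(A,R): not NE [P1→C gives 10>6]
(B,P): not NE [P2→R gives 9>2]
(B,Q): not NE [P1→C gives 7>5; P2→R gives 9>8]
(B,R): not NE [P1→C gives 10>7]
(C,P): not NE [P1→B gives 6>0; P2→Q gives 10>9]
(C,Q): NE
(C,R): not NE [P2→Q gives 10>9]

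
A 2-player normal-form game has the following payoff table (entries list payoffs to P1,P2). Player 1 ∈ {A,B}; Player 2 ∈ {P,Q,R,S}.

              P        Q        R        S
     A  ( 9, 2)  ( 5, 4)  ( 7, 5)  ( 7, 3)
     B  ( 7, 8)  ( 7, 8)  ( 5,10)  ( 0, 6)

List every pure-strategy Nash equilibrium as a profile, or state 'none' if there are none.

PSNE = {(A,R)}

(A,P): not NE [P2→R gives 5>2]
(A,Q): not NE [P1→B gives 7>5; P2→R gives 5>4]
(A,R): NE
(A,S): not NE [P2→R gives 5>3]
(B,P): not NE [P1→A gives 9>7; P2→R gives 10>8]
(B,Q): not NE [P2→R gives 10>8]
(B,R): not NE [P1→A gives 7>5]
(B,S): not NE [P1→A gives 7>0; P2→R gives 10>6]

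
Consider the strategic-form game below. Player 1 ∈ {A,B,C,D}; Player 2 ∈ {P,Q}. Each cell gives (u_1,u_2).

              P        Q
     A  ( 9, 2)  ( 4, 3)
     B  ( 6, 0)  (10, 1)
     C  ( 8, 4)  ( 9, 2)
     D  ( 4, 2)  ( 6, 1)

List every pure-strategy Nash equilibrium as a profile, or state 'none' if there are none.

(A,P): not NE [P2→Q gives 3>2]
(A,Q): not NE [P1→B gives 10>4]
(B,P): not NE [P1→A gives 9>6; P2→Q gives 1>0]
(B,Q): NE
(C,P): not NE [P1→A gives 9>8]
(C,Q): not NE [P1→B gives 10>9; P2→P gives 4>2]
(D,P): not NE [P1→A gives 9>4]
(D,Q): not NE [P1→B gives 10>6; P2→P gives 2>1]

Nash profiles: (B,Q)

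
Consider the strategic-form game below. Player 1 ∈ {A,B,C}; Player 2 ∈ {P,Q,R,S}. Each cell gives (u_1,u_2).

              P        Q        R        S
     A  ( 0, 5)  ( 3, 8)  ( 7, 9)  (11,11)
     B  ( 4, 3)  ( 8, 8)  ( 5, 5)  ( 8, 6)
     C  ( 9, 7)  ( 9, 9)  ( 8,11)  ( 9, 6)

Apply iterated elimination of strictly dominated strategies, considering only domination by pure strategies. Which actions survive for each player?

P1 drop B (C beats it: P:9>4 Q:9>8 R:8>5 S:9>8)
P2 drop P (Q beats it: A:8>5 C:9>7)
P2 drop Q (R beats it: A:9>8 C:11>9)
P1→{A,C} P2→{R,S}

IESDS → P1:{A,C} P2:{R,S}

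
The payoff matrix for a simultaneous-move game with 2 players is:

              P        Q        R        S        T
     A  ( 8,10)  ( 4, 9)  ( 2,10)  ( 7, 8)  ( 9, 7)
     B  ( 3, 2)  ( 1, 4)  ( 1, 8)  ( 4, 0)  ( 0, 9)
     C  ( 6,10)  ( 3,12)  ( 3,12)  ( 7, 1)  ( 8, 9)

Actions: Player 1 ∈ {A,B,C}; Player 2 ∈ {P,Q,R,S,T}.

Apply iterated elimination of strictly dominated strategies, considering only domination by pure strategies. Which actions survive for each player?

Remaining: P1:{A,C} P2:{P,Q,R}

P1 drop B (A beats it: P:8>3 Q:4>1 R:2>1 S:7>4 T:9>0)
P2 drop S (P beats it: A:10>8 C:10>1)
P2 drop T (P beats it: A:10>7 C:10>9)
P1→{A,C} P2→{P,Q,R}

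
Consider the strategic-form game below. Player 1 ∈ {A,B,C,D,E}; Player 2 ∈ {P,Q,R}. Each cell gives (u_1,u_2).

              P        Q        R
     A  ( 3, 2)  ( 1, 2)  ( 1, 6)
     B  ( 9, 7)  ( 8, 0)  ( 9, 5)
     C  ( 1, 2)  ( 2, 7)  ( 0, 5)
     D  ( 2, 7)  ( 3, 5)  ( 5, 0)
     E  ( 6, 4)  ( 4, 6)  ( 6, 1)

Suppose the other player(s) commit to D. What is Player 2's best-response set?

u_2(P vs D) = 7
u_2(Q vs D) = 5
u_2(R vs D) = 0
max payoff 7 at {P}

P2 best: {P}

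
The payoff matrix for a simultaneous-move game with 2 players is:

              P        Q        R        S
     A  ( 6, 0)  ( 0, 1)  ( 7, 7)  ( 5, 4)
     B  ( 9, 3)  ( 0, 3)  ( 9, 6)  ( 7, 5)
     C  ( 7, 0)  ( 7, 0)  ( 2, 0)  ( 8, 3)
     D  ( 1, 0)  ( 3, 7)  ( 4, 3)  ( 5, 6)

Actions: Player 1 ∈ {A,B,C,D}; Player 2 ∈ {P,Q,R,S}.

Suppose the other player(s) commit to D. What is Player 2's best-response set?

argmax u_2 = {Q}

u_2(P vs D) = 0
u_2(Q vs D) = 7
u_2(R vs D) = 3
u_2(S vs D) = 6
max payoff 7 at {Q}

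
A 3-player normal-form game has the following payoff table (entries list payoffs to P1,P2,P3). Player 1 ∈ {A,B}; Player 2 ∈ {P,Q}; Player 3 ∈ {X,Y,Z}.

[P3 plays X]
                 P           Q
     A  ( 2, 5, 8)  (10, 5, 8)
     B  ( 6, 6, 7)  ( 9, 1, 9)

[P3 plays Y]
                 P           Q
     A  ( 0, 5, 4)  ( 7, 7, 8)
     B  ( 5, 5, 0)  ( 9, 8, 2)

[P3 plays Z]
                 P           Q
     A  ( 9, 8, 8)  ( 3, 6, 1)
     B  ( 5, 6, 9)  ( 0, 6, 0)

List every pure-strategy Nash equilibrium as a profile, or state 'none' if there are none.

NE set: (A,P,Z), (A,Q,X)

(A,P,X): not NE [P1→B gives 6>2]
(A,P,Y): not NE [P1→B gives 5>0; P2→Q gives 7>5; P3→Z gives 8>4]
(A,P,Z): NE
(A,Q,X): NE
(A,Q,Y): not NE [P1→B gives 9>7]
(A,Q,Z): not NE [P2→P gives 8>6; P3→Y gives 8>1]
(B,P,X): not NE [P3→Z gives 9>7]
(B,P,Y): not NE [P2→Q gives 8>5; P3→Z gives 9>0]
(B,P,Z): not NE [P1→A gives 9>5]
(B,Q,X): not NE [P1→A gives 10>9; P2→P gives 6>1]
(B,Q,Y): not NE [P3→X gives 9>2]
(B,Q,Z): not NE [P1→A gives 3>0; P3→X gives 9>0]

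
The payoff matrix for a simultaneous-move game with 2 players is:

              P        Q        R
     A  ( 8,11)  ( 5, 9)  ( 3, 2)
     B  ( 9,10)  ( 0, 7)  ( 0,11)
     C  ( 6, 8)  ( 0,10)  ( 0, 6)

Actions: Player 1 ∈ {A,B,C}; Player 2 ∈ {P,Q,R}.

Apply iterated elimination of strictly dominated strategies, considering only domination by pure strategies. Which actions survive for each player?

Survivors P1:{A,B} P2:{P,R}

P1 drop C (A beats it: P:8>6 Q:5>0 R:3>0)
P2 drop Q (P beats it: A:11>9 B:10>7)
P1→{A,B} P2→{P,R}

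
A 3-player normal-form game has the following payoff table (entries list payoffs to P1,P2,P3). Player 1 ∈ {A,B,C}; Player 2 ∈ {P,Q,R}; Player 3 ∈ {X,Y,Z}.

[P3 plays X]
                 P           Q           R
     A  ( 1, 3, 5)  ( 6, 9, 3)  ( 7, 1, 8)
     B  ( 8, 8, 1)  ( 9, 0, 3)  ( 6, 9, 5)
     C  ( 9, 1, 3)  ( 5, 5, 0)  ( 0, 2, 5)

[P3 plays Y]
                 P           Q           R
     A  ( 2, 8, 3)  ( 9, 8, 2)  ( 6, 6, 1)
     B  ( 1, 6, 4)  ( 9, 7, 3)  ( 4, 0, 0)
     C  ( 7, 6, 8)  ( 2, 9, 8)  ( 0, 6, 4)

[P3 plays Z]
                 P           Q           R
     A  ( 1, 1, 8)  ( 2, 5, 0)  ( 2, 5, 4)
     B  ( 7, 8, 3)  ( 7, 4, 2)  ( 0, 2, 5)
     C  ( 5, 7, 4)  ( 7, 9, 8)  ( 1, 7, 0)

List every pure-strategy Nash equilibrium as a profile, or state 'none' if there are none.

NE set: (B,Q,Y), (C,Q,Z)

(A,P,X): not NE [P1→C gives 9>1; P2→Q gives 9>3; P3→Z gives 8>5]
(A,P,Y): not NE [P1→C gives 7>2; P3→Z gives 8>3]
(A,P,Z): not NE [P1→B gives 7>1; P2→R gives 5>1]
(A,Q,X): not NE [P1→B gives 9>6]
(A,Q,Y): not NE [P3→X gives 3>2]
(A,Q,Z): not NE [P1→C gives 7>2; P3→X gives 3>0]
(A,R,X): not NE [P2→Q gives 9>1]
(A,R,Y): not NE [P2→Q gives 8>6; P3→X gives 8>1]
(A,R,Z): not NE [P3→X gives 8>4]
(B,P,X): not NE [P1→C gives 9>8; P2→R gives 9>8; P3→Y gives 4>1]
(B,P,Y): not NE [P1→C gives 7>1; P2→Q gives 7>6]
(B,P,Z): not NE [P3→Y gives 4>3]
(B,Q,X): not NE [P2→R gives 9>0]
(B,Q,Y): NE
(B,Q,Z): not NE [P2→P gives 8>4; P3→Y gives 3>2]
(B,R,X): not NE [P1→A gives 7>6]
(B,R,Y): not NE [P1→A gives 6>4; P2→Q gives 7>0; P3→Z gives 5>0]
(B,R,Z): not NE [P1→A gives 2>0; P2→P gives 8>2]
(C,P,X): not NE [P2→Q gives 5>1; P3→Y gives 8>3]
(C,P,Y): not NE [P2→Q gives 9>6]
(C,P,Z): not NE [P1→B gives 7>5; P2→Q gives 9>7; P3→Y gives 8>4]
(C,Q,X): not NE [P1→B gives 9>5; P3→Z gives 8>0]
(C,Q,Y): not NE [P1→B gives 9>2]
(C,Q,Z): NE
(C,R,X): not NE [P1→A gives 7>0; P2→Q gives 5>2]
(C,R,Y): not NE [P1→A gives 6>0; P2→Q gives 9>6; P3→X gives 5>4]
(C,R,Z): not NE [P1→A gives 2>1; P2→Q gives 9>7; P3→X gives 5>0]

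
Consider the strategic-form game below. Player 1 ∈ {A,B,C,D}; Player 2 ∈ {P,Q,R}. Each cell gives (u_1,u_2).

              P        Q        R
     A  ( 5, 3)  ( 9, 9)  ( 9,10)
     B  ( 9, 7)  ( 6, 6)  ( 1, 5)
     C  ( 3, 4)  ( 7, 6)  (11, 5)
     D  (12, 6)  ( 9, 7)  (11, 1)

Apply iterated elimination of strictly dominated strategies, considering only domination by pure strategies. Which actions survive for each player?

IESDS → P1:{A,C,D} P2:{Q,R}

P1 drop B (D beats it: P:12>9 Q:9>6 R:11>1)
P2 drop P (Q beats it: A:9>3 C:6>4 D:7>6)
P1→{A,C,D} P2→{Q,R}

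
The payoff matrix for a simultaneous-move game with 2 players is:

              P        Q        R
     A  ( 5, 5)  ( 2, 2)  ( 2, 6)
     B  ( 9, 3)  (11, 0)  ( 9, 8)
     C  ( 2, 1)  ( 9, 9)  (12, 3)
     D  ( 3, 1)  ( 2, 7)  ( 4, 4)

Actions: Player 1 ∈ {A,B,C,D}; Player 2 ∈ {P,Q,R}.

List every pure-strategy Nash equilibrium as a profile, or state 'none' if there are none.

(A,P): not NE [P1→B gives 9>5; P2→R gives 6>5]
(A,Q): not NE [P1→B gives 11>2; P2→R gives 6>2]
(A,R): not NE [P1→C gives 12>2]
(B,P): not NE [P2→R gives 8>3]
(B,Q): not NE [P2→R gives 8>0]
(B,R): not NE [P1→C gives 12>9]
(C,P): not NE [P1→B gives 9>2; P2→Q gives 9>1]
(C,Q): not NE [P1→B gives 11>9]
(C,R): not NE [P2→Q gives 9>3]
(D,P): not NE [P1→B gives 9>3; P2→Q gives 7>1]
(D,Q): not NE [P1→B gives 11>2]
(D,R): not NE [P1→C gives 12>4; P2→Q gives 7>4]

PSNE: ∅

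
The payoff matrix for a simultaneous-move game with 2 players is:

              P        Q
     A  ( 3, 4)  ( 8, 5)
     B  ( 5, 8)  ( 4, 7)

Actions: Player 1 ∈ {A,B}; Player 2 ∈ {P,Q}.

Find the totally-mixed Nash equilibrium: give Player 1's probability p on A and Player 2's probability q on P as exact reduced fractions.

P1 mixes 1/2 on A; P2 mixes 2/3 on P

P1 indiff ⇒ q·3+(1-q)·8 = q·5+(1-q)·4 ⇒ q(-2) = (1-q)(-4) ⇒ q = 2/3
P2 indiff ⇒ p·4+(1-p)·8 = p·5+(1-p)·7 ⇒ p(-1) = (1-p)(-1) ⇒ p = 1/2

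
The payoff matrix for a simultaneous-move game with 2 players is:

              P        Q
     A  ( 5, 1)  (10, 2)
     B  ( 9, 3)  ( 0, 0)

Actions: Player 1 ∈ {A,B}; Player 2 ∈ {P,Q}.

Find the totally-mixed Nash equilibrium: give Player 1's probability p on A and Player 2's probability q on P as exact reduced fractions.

(p,q) = (3/4, 5/7)

P1 indiff ⇒ q·5+(1-q)·10 = q·9+(1-q)·0 ⇒ q(-4) = (1-q)(-10) ⇒ q = 5/7
P2 indiff ⇒ p·1+(1-p)·3 = p·2+(1-p)·0 ⇒ p(-1) = (1-p)(-3) ⇒ p = 3/4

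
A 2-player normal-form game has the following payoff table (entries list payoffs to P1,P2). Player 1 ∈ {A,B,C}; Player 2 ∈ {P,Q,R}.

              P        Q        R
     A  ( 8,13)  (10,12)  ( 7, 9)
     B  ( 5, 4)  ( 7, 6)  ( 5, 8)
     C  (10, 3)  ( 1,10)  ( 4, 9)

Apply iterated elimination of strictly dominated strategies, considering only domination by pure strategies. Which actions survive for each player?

Remaining: P1:{A,C} P2:{P,Q}

P1 drop B (A beats it: P:8>5 Q:10>7 R:7>5)
P2 drop R (Q beats it: A:12>9 C:10>9)
P1→{A,C} P2→{P,Q}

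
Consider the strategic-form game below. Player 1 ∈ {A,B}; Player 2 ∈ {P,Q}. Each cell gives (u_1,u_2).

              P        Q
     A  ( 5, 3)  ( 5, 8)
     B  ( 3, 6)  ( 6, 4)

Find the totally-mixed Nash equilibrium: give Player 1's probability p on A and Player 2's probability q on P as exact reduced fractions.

p=2/7, q=1/3

P1 indiff ⇒ q·5+(1-q)·5 = q·3+(1-q)·6 ⇒ q(2) = (1-q)(1) ⇒ q = 1/3
P2 indiff ⇒ p·3+(1-p)·6 = p·8+(1-p)·4 ⇒ p(-5) = (1-p)(-2) ⇒ p = 2/7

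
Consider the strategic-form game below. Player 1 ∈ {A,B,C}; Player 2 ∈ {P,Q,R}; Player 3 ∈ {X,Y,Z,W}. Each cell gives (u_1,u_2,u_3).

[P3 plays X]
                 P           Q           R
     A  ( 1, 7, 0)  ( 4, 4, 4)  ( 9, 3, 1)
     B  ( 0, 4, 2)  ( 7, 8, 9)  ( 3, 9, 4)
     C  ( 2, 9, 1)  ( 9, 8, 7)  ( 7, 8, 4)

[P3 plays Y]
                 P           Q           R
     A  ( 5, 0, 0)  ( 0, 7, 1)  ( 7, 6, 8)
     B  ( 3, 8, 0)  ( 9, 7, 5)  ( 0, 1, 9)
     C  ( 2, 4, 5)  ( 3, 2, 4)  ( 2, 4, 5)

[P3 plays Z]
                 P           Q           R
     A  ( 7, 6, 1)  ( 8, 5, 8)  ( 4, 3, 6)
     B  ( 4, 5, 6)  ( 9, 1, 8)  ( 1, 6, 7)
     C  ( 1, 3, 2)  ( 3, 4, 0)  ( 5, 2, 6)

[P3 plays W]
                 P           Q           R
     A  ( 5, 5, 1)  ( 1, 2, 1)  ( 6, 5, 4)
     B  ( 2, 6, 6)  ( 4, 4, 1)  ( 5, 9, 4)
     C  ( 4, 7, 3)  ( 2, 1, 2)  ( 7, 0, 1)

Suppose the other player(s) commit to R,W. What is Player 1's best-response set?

u_1(A vs R,W) = 6
u_1(B vs R,W) = 5
u_1(C vs R,W) = 7
max payoff 7 at {C}

argmax u_1 = {C}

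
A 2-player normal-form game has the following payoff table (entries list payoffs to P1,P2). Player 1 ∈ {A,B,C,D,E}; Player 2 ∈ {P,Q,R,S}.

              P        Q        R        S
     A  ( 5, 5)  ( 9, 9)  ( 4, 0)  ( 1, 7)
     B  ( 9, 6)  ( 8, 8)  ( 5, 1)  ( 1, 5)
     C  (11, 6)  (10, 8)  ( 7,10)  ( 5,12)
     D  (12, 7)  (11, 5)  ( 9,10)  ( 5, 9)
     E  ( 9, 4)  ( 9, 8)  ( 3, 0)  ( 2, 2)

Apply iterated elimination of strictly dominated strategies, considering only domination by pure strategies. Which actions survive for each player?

Remaining: P1:{C,D} P2:{R,S}

P1 drop A (C beats it: P:11>5 Q:10>9 R:7>4 S:5>1)
P1 drop B (C beats it: P:11>9 Q:10>8 R:7>5 S:5>1)
P1 drop E (C beats it: P:11>9 Q:10>9 R:7>3 S:5>2)
P2 drop P (R beats it: C:10>6 D:10>7)
P2 drop Q (R beats it: C:10>8 D:10>5)
P1→{C,D} P2→{R,S}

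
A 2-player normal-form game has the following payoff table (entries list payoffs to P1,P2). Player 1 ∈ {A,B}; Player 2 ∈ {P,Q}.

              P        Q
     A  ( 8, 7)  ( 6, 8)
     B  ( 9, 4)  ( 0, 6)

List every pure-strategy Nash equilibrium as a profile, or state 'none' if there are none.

(A,P): not NE [P1→B gives 9>8; P2→Q gives 8>7]
(A,Q): NE
(B,P): not NE [P2→Q gives 6>4]
(B,Q): not NE [P1→A gives 6>0]

NE set: (A,Q)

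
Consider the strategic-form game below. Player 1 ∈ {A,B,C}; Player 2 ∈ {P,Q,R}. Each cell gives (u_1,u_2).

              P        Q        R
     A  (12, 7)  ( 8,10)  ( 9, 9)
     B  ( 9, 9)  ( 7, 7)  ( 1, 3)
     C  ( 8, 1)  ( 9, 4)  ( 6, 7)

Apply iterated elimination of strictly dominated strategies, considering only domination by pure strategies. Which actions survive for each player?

Survivors P1:{A,C} P2:{Q,R}

P1 drop B (A beats it: P:12>9 Q:8>7 R:9>1)
P2 drop P (Q beats it: A:10>7 C:4>1)
P1→{A,C} P2→{Q,R}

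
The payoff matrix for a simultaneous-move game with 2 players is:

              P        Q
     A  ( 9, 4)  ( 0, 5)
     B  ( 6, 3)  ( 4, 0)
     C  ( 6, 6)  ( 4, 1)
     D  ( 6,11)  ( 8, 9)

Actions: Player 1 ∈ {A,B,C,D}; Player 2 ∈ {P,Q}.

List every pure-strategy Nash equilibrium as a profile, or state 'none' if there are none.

PSNE: ∅

(A,P): not NE [P2→Q gives 5>4]
(A,Q): not NE [P1→D gives 8>0]
(B,P): not NE [P1→A gives 9>6]
(B,Q): not NE [P1→D gives 8>4; P2→P gives 3>0]
(C,P): not NE [P1→A gives 9>6]
(C,Q): not NE [P1→D gives 8>4; P2→P gives 6>1]
(D,P): not NE [P1→A gives 9>6]
(D,Q): not NE [P2→P gives 11>9]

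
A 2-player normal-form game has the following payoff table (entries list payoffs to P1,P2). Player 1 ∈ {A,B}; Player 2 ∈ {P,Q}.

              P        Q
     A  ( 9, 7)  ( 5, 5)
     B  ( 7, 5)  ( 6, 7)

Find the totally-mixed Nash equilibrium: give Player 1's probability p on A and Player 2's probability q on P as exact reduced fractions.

P1 indiff ⇒ q·9+(1-q)·5 = q·7+(1-q)·6 ⇒ q(2) = (1-q)(1) ⇒ q = 1/3
P2 indiff ⇒ p·7+(1-p)·5 = p·5+(1-p)·7 ⇒ p(2) = (1-p)(2) ⇒ p = 1/2

P1 mixes 1/2 on A; P2 mixes 1/3 on P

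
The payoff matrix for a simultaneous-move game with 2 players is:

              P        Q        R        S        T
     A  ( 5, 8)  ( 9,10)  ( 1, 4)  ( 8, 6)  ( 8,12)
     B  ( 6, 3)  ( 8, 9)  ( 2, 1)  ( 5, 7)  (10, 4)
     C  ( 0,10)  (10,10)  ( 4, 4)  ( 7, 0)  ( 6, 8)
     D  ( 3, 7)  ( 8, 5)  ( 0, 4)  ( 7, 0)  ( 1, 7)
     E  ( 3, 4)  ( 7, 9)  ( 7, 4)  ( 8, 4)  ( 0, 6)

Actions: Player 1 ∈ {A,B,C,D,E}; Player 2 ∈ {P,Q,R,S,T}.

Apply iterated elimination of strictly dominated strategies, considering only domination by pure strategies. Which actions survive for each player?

P1 drop D (A beats it: P:5>3 Q:9>8 R:1>0 S:8>7 T:8>1)
P2 drop R (Q beats it: A:10>4 B:9>1 C:10>4 E:9>4)
P2 drop S (Q beats it: A:10>6 B:9>7 C:10>0 E:9>4)
P1 drop E (A beats it: P:5>3 Q:9>7 T:8>0)
P1→{A,B,C} P2→{P,Q,T}

IESDS → P1:{A,B,C} P2:{P,Q,T}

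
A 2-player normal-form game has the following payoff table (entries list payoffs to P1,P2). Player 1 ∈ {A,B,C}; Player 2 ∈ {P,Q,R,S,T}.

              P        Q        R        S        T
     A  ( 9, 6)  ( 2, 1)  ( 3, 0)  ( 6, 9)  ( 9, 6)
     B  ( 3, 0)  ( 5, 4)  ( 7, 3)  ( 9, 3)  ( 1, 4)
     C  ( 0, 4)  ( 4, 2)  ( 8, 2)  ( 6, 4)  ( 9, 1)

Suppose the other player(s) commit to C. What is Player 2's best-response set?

BR_2 = {P,S}

u_2(P vs C) = 4
u_2(Q vs C) = 2
u_2(R vs C) = 2
u_2(S vs C) = 4
u_2(T vs C) = 1
max payoff 4 at {P,S}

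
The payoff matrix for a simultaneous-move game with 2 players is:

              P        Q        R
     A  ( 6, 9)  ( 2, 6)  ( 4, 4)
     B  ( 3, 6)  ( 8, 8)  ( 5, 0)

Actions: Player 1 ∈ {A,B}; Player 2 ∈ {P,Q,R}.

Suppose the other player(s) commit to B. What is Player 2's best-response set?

u_2(P vs B) = 6
u_2(Q vs B) = 8
u_2(R vs B) = 0
max payoff 8 at {Q}

argmax u_2 = {Q}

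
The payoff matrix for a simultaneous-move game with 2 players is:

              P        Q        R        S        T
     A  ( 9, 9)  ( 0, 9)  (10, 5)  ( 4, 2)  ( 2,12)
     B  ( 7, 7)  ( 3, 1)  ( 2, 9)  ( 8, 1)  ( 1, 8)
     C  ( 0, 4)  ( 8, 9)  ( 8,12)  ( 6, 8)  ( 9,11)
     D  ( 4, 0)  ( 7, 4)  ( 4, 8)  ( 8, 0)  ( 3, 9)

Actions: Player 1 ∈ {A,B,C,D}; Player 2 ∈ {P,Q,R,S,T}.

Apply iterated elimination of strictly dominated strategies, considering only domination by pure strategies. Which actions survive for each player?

P2 drop P (T beats it: A:12>9 B:8>7 C:11>4 D:9>0)
P2 drop Q (T beats it: A:12>9 B:8>1 C:11>9 D:9>4)
P2 drop S (R beats it: A:5>2 B:9>1 C:12>8 D:8>0)
P1 drop B (A beats it: R:10>2 T:2>1)
P1 drop D (C beats it: R:8>4 T:9>3)
P1→{A,C} P2→{R,T}

Survivors P1:{A,C} P2:{R,T}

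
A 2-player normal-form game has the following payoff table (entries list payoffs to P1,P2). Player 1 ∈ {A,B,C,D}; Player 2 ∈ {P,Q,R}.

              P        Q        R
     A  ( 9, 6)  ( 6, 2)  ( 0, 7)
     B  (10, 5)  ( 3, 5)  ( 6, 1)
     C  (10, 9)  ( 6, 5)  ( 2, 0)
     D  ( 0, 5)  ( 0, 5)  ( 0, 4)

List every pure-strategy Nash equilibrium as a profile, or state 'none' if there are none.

NE set: (B,P), (C,P)

(A,P): not NE [P1→C gives 10>9; P2→R gives 7>6]
(A,Q): not NE [P2→R gives 7>2]
(A,R): not NE [P1→B gives 6>0]
(B,P): NE
(B,Q): not NE [P1→C gives 6>3]
(B,R): not NE [P2→Q gives 5>1]
(C,P): NE
(C,Q): not NE [P2→P gives 9>5]
(C,R): not NE [P1→B gives 6>2; P2→P gives 9>0]
(D,P): not NE [P1→C gives 10>0]
(D,Q): not NE [P1→C gives 6>0]
(D,R): not NE [P1→B gives 6>0; P2→Q gives 5>4]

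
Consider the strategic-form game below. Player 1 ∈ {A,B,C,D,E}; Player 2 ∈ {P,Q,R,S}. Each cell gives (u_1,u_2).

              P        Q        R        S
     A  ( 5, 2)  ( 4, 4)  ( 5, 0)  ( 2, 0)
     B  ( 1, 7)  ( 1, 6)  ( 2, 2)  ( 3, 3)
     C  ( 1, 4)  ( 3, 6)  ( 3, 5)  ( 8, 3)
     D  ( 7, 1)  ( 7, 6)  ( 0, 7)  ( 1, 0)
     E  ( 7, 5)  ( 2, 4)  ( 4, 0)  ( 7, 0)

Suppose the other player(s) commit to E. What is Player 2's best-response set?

u_2(P vs E) = 5
u_2(Q vs E) = 4
u_2(R vs E) = 0
u_2(S vs E) = 0
max payoff 5 at {P}

argmax u_2 = {P}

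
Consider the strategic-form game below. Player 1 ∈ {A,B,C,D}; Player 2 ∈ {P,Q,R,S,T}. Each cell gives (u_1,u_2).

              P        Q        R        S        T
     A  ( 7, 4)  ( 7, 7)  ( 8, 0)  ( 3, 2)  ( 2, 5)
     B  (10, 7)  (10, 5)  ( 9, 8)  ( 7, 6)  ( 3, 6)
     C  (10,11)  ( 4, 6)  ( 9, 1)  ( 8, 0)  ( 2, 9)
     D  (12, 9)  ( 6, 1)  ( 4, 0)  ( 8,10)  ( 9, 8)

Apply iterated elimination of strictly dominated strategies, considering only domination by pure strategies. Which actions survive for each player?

Survivors P1:{B,C,D} P2:{P,R,S}

P1 drop A (B beats it: P:10>7 Q:10>7 R:9>8 S:7>3 T:3>2)
P2 drop Q (P beats it: B:7>5 C:11>6 D:9>1)
P2 drop T (P beats it: B:7>6 C:11>9 D:9>8)
P1→{B,C,D} P2→{P,R,S}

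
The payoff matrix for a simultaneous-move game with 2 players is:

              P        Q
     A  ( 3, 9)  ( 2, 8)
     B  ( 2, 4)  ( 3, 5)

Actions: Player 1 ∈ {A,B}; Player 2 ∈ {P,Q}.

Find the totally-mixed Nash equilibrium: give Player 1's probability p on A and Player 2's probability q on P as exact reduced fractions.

P1 indiff ⇒ q·3+(1-q)·2 = q·2+(1-q)·3 ⇒ q(1) = (1-q)(1) ⇒ q = 1/2
P2 indiff ⇒ p·9+(1-p)·4 = p·8+(1-p)·5 ⇒ p(1) = (1-p)(1) ⇒ p = 1/2

p=1/2, q=1/2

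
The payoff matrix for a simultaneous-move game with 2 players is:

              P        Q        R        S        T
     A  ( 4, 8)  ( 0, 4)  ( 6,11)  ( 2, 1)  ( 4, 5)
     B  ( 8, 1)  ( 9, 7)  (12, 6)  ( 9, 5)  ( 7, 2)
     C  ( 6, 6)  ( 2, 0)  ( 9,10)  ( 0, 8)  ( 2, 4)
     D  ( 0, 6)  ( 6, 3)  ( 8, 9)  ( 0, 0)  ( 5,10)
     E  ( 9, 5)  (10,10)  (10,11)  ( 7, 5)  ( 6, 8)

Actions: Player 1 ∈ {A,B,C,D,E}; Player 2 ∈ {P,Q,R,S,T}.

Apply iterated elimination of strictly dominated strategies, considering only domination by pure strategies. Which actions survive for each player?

P1 drop A (B beats it: P:8>4 Q:9>0 R:12>6 S:9>2 T:7>4)
P1 drop C (B beats it: P:8>6 Q:9>2 R:12>9 S:9>0 T:7>2)
P1 drop D (B beats it: P:8>0 Q:9>6 R:12>8 S:9>0 T:7>5)
P2 drop P (Q beats it: B:7>1 E:10>5)
P2 drop S (Q beats it: B:7>5 E:10>5)
P2 drop T (Q beats it: B:7>2 E:10>8)
P1→{B,E} P2→{Q,R}

IESDS → P1:{B,E} P2:{Q,R}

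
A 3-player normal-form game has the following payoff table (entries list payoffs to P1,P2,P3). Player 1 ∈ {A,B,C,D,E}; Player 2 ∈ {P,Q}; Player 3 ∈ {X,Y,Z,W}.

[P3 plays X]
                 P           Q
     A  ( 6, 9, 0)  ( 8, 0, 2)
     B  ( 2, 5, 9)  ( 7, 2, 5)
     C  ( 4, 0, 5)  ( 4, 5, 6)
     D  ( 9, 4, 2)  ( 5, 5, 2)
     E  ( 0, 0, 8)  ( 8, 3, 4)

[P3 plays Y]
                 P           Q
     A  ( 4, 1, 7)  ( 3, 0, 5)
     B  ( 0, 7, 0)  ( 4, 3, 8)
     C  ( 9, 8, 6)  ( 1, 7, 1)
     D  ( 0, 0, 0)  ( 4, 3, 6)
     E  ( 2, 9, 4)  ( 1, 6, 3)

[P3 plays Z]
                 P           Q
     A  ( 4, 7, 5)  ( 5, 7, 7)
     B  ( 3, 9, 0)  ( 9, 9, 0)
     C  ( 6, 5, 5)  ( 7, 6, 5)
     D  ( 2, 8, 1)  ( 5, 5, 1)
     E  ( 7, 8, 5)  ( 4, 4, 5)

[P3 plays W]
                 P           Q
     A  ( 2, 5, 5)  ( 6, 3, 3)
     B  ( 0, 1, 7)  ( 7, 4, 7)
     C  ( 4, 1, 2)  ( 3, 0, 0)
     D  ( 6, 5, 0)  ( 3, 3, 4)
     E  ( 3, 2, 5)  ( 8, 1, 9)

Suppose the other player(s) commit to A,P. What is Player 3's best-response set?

P3 best: {Y}

u_3(X vs A,P) = 0
u_3(Y vs A,P) = 7
u_3(Z vs A,P) = 5
u_3(W vs A,P) = 5
max payoff 7 at {Y}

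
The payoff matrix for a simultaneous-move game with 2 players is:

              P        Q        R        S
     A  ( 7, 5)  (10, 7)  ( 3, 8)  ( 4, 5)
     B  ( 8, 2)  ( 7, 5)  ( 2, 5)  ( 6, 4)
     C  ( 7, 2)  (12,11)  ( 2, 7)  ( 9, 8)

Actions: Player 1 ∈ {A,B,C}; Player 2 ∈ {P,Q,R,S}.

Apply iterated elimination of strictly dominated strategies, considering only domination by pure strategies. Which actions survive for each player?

IESDS → P1:{A,C} P2:{Q,R}

P2 drop P (Q beats it: A:7>5 B:5>2 C:11>2)
P2 drop S (Q beats it: A:7>5 B:5>4 C:11>8)
P1 drop B (A beats it: Q:10>7 R:3>2)
P1→{A,C} P2→{Q,R}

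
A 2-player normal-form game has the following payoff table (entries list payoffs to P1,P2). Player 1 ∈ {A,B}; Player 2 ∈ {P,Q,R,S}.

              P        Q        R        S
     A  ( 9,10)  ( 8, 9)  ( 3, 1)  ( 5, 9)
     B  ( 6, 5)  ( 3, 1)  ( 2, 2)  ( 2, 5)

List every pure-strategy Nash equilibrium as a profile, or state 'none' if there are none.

PSNE = {(A,P)}

(A,P): NE
(A,Q): not NE [P2→P gives 10>9]
(A,R): not NE [P2→P gives 10>1]
(A,S): not NE [P2→P gives 10>9]
(B,P): not NE [P1→A gives 9>6]
(B,Q): not NE [P1→A gives 8>3; P2→S gives 5>1]
(B,R): not NE [P1→A gives 3>2; P2→S gives 5>2]
(B,S): not NE [P1→A gives 5>2]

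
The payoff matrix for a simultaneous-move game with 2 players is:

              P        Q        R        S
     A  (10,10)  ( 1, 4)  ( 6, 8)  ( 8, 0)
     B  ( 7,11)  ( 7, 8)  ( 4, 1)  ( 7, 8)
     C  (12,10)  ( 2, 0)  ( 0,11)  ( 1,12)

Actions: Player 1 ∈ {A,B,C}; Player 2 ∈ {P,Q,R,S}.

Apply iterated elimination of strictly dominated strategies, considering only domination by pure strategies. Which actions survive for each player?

P2 drop Q (P beats it: A:10>4 B:11>8 C:10>0)
P1 drop B (A beats it: P:10>7 R:6>4 S:8>7)
P1→{A,C} P2→{P,R,S}

Survivors P1:{A,C} P2:{P,R,S}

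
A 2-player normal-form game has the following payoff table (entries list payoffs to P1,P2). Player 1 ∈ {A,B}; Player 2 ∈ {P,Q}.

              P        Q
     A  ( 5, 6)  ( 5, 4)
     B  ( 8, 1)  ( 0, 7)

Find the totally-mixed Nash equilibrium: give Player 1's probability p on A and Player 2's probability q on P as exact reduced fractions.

p=3/4, q=5/8

P1 indiff ⇒ q·5+(1-q)·5 = q·8+(1-q)·0 ⇒ q(-3) = (1-q)(-5) ⇒ q = 5/8
P2 indiff ⇒ p·6+(1-p)·1 = p·4+(1-p)·7 ⇒ p(2) = (1-p)(6) ⇒ p = 3/4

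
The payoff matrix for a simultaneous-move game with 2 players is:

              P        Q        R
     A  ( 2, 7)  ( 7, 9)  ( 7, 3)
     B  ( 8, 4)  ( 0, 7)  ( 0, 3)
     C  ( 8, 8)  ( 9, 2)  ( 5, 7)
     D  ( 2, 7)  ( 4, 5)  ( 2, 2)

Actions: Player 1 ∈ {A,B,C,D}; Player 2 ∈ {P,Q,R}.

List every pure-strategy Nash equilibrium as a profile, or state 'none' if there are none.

(A,P): not NE [P1→C gives 8>2; P2→Q gives 9>7]
(A,Q): not NE [P1→C gives 9>7]
(A,R): not NE [P2→Q gives 9>3]
(B,P): not NE [P2→Q gives 7>4]
(B,Q): not NE [P1→C gives 9>0]
(B,R): not NE [P1→A gives 7>0; P2→Q gives 7>3]
(C,P): NE
(C,Q): not NE [P2→P gives 8>2]
(C,R): not NE [P1→A gives 7>5; P2→P gives 8>7]
(D,P): not NE [P1→C gives 8>2]
(D,Q): not NE [P1→C gives 9>4; P2→P gives 7>5]
(D,R): not NE [P1→A gives 7>2; P2→P gives 7>2]

PSNE = {(C,P)}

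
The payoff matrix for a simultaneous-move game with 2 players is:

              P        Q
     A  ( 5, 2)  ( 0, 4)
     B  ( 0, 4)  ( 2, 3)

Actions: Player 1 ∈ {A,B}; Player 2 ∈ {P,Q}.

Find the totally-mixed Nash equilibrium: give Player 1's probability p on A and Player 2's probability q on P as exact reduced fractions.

P1 indiff ⇒ q·5+(1-q)·0 = q·0+(1-q)·2 ⇒ q(5) = (1-q)(2) ⇒ q = 2/7
P2 indiff ⇒ p·2+(1-p)·4 = p·4+(1-p)·3 ⇒ p(-2) = (1-p)(-1) ⇒ p = 1/3

p=1/3, q=2/7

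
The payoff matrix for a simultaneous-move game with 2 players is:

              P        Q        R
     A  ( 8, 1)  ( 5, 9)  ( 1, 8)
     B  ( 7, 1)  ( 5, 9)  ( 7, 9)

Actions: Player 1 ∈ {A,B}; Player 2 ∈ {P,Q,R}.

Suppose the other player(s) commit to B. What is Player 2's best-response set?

BR_2 = {Q,R}

u_2(P vs B) = 1
u_2(Q vs B) = 9
u_2(R vs B) = 9
max payoff 9 at {Q,R}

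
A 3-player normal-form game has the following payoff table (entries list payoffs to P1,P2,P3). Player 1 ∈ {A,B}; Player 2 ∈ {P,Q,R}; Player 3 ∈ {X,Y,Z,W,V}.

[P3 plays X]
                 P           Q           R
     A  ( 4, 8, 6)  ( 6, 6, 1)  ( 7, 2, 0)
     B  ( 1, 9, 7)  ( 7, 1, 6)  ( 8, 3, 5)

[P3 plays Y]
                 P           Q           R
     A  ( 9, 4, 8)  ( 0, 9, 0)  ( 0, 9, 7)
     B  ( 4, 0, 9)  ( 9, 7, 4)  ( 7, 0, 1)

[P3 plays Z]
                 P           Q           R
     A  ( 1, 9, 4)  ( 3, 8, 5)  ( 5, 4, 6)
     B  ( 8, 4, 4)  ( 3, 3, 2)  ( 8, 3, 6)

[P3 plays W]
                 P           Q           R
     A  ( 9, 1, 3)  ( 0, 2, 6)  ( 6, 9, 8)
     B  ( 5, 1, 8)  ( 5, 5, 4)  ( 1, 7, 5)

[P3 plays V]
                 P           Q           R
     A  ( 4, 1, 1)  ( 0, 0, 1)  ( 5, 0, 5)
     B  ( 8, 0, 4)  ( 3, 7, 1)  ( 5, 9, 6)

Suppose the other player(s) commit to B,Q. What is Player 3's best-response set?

argmax u_3 = {X}

u_3(X vs B,Q) = 6
u_3(Y vs B,Q) = 4
u_3(Z vs B,Q) = 2
u_3(W vs B,Q) = 4
u_3(V vs B,Q) = 1
max payoff 6 at {X}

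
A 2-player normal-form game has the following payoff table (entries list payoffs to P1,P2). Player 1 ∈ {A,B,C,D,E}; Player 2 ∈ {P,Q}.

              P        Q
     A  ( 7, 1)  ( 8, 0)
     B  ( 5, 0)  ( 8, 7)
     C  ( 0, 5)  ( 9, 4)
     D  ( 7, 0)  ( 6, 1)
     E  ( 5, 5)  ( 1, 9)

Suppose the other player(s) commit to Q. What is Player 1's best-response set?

u_1(A vs Q) = 8
u_1(B vs Q) = 8
u_1(C vs Q) = 9
u_1(D vs Q) = 6
u_1(E vs Q) = 1
max payoff 9 at {C}

P1 best: {C}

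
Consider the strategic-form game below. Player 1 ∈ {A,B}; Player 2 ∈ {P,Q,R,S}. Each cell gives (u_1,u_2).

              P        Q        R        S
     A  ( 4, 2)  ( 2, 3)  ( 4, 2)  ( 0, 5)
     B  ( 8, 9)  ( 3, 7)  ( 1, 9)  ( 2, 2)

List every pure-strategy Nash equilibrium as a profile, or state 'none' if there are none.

(A,P): not NE [P1→B gives 8>4; P2→S gives 5>2]
(A,Q): not NE [P1→B gives 3>2; P2→S gives 5>3]
(A,R): not NE [P2→S gives 5>2]
(A,S): not NE [P1→B gives 2>0]
(B,P): NE
(B,Q): not NE [P2→R gives 9>7]
(B,R): not NE [P1→A gives 4>1]
(B,S): not NE [P2→R gives 9>2]

NE set: (B,P)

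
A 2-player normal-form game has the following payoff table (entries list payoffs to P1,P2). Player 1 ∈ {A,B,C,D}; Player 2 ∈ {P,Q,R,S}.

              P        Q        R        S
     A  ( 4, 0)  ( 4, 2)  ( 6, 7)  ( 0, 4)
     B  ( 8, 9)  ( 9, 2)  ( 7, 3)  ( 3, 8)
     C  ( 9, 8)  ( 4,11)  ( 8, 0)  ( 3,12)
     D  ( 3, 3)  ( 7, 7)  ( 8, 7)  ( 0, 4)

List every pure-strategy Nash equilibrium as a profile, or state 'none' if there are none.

NE set: (C,S), (D,R)

(A,P): not NE [P1→C gives 9>4; P2→R gives 7>0]
(A,Q): not NE [P1→B gives 9>4; P2→R gives 7>2]
(A,R): not NE [P1→D gives 8>6]
(A,S): not NE [P1→C gives 3>0; P2→R gives 7>4]
(B,P): not NE [P1→C gives 9>8]
(B,Q): not NE [P2→P gives 9>2]
(B,R): not NE [P1→D gives 8>7; P2→P gives 9>3]
(B,S): not NE [P2→P gives 9>8]
(C,P): not NE [P2→S gives 12>8]
(C,Q): not NE [P1→B gives 9>4; P2→S gives 12>11]
(C,R): not NE [P2→S gives 12>0]
(C,S): NE
(D,P): not NE [P1→C gives 9>3; P2→R gives 7>3]
(D,Q): not NE [P1→B gives 9>7]
(D,R): NE
(D,S): not NE [P1→C gives 3>0; P2→R gives 7>4]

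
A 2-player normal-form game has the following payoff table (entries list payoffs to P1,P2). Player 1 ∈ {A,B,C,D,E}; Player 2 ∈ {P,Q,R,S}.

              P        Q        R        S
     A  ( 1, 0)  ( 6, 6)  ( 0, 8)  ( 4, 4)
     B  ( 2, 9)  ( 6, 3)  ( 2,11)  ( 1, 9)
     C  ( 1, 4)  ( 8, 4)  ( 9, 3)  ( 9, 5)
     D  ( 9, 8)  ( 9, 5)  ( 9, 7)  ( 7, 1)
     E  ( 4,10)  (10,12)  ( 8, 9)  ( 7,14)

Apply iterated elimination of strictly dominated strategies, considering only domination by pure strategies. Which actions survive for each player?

Remaining: P1:{C,D,E} P2:{P,Q,S}

P1 drop A (D beats it: P:9>1 Q:9>6 R:9>0 S:7>4)
P1 drop B (D beats it: P:9>2 Q:9>6 R:9>2 S:7>1)
P2 drop R (P beats it: C:4>3 D:8>7 E:10>9)
P1→{C,D,E} P2→{P,Q,S}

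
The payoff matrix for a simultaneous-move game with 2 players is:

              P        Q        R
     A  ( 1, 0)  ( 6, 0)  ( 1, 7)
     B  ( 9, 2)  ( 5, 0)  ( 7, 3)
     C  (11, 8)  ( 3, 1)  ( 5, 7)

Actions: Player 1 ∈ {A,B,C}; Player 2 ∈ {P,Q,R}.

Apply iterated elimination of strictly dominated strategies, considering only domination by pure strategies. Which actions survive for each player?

IESDS → P1:{B,C} P2:{P,R}

P2 drop Q (R beats it: A:7>0 B:3>0 C:7>1)
P1 drop A (B beats it: P:9>1 R:7>1)
P1→{B,C} P2→{P,R}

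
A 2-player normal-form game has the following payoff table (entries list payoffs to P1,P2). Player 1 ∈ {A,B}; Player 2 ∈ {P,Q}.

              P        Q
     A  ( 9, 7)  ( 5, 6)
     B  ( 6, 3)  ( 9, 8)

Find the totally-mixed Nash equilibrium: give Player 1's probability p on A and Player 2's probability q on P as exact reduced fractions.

P1 indiff ⇒ q·9+(1-q)·5 = q·6+(1-q)·9 ⇒ q(3) = (1-q)(4) ⇒ q = 4/7
P2 indiff ⇒ p·7+(1-p)·3 = p·6+(1-p)·8 ⇒ p(1) = (1-p)(5) ⇒ p = 5/6

p=5/6, q=4/7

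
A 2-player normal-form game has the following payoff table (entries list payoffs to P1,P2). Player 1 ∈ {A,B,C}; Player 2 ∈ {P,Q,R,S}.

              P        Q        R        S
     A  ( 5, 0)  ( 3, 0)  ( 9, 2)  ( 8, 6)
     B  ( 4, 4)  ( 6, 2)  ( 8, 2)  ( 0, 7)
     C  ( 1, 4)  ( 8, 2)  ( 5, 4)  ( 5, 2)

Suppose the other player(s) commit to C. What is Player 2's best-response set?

u_2(P vs C) = 4
u_2(Q vs C) = 2
u_2(R vs C) = 4
u_2(S vs C) = 2
max payoff 4 at {P,R}

BR_2 = {P,R}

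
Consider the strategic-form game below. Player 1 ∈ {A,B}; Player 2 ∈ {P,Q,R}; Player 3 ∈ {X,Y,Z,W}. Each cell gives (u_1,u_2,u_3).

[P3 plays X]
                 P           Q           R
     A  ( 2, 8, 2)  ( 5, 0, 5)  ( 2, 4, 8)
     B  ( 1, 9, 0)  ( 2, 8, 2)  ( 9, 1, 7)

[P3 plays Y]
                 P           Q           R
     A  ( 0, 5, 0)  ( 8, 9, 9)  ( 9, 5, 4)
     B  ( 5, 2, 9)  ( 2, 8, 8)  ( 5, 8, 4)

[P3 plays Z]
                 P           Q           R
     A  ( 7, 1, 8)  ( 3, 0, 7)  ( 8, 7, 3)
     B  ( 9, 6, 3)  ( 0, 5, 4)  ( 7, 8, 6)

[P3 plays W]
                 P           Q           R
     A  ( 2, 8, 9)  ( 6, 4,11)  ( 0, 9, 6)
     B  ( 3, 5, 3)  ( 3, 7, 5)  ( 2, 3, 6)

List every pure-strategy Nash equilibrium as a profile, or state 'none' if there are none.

(A,P,X): not NE [P3→W gives 9>2]
(A,P,Y): not NE [P1→B gives 5>0; P2→Q gives 9>5; P3→W gives 9>0]
(A,P,Z): not NE [P1→B gives 9>7; P2→R gives 7>1; P3→W gives 9>8]
(A,P,W): not NE [P1→B gives 3>2; P2→R gives 9>8]
(A,Q,X): not NE [P2→P gives 8>0; P3→W gives 11>5]
(A,Q,Y): not NE [P3→W gives 11>9]
(A,Q,Z): not NE [P2→R gives 7>0; P3→W gives 11>7]
(A,Q,W): not NE [P2→R gives 9>4]
(A,R,X): not NE [P1→B gives 9>2; P2→P gives 8>4]
(A,R,Y): not NE [P2→Q gives 9>5; P3→X gives 8>4]
(A,R,Z): not NE [P3→X gives 8>3]
(A,R,W): not NE [P1→B gives 2>0; P3→X gives 8>6]
(B,P,X): not NE [P1→A gives 2>1; P3→Y gives 9>0]
(B,P,Y): not NE [P2→R gives 8>2]
(B,P,Z): not NE [P2→R gives 8>6; P3→Y gives 9>3]
(B,P,W): not NE [P2→Q gives 7>5; P3→Y gives 9>3]
(B,Q,X): not NE [P1→A gives 5>2; P2→P gives 9>8; P3→Y gives 8>2]
(B,Q,Y): not NE [P1→A gives 8>2]
(B,Q,Z): not NE [P1→A gives 3>0; P2→R gives 8>5; P3→Y gives 8>4]
(B,Q,W): not NE [P1→A gives 6>3; P3→Y gives 8>5]
(B,R,X): not NE [P2→P gives 9>1]
(B,R,Y): not NE [P1→A gives 9>5; P3→X gives 7>4]
(B,R,Z): not NE [P1→A gives 8>7; P3→X gives 7>6]
(B,R,W): not NE [P2→Q gives 7>3; P3→X gives 7>6]

No pure NE.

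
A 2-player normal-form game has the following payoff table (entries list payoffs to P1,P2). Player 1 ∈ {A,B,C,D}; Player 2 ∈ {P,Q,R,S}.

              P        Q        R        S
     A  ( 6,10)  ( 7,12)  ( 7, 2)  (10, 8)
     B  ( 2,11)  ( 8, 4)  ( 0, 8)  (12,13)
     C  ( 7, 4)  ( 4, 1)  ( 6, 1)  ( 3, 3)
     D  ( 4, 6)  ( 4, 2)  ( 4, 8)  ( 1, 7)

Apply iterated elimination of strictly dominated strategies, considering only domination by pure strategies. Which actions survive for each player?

P1 drop D (A beats it: P:6>4 Q:7>4 R:7>4 S:10>1)
P2 drop R (P beats it: A:10>2 B:11>8 C:4>1)
P1→{A,B,C} P2→{P,Q,S}

Remaining: P1:{A,B,C} P2:{P,Q,S}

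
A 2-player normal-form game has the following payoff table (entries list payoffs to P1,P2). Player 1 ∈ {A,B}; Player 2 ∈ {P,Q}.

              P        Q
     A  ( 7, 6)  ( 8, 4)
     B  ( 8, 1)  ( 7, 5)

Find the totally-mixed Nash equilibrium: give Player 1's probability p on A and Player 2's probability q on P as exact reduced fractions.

p=2/3, q=1/2

P1 indiff ⇒ q·7+(1-q)·8 = q·8+(1-q)·7 ⇒ q(-1) = (1-q)(-1) ⇒ q = 1/2
P2 indiff ⇒ p·6+(1-p)·1 = p·4+(1-p)·5 ⇒ p(2) = (1-p)(4) ⇒ p = 2/3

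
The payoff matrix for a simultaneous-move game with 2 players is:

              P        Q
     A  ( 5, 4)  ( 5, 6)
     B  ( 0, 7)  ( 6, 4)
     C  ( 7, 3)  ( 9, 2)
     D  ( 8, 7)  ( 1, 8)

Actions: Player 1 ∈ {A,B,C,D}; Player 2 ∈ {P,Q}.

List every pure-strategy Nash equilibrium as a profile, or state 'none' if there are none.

Equilibria: none

(A,P): not NE [P1→D gives 8>5; P2→Q gives 6>4]
(A,Q): not NE [P1→C gives 9>5]
(B,P): not NE [P1→D gives 8>0]
(B,Q): not NE [P1→C gives 9>6; P2→P gives 7>4]
(C,P): not NE [P1→D gives 8>7]
(C,Q): not NE [P2→P gives 3>2]
(D,P): not NE [P2→Q gives 8>7]
(D,Q): not NE [P1→C gives 9>1]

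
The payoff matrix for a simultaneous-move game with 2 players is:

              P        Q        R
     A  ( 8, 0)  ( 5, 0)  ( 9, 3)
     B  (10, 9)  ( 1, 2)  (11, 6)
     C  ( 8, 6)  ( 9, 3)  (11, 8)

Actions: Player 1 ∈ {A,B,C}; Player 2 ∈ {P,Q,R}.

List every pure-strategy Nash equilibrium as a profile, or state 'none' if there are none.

(A,P): not NE [P1→B gives 10>8; P2→R gives 3>0]
(A,Q): not NE [P1→C gives 9>5; P2→R gives 3>0]
(A,R): not NE [P1→C gives 11>9]
(B,P): NE
(B,Q): not NE [P1→C gives 9>1; P2→P gives 9>2]
(B,R): not NE [P2→P gives 9>6]
(C,P): not NE [P1→B gives 10>8; P2→R gives 8>6]
(C,Q): not NE [P2→R gives 8>3]
(C,R): NE

NE set: (B,P), (C,R)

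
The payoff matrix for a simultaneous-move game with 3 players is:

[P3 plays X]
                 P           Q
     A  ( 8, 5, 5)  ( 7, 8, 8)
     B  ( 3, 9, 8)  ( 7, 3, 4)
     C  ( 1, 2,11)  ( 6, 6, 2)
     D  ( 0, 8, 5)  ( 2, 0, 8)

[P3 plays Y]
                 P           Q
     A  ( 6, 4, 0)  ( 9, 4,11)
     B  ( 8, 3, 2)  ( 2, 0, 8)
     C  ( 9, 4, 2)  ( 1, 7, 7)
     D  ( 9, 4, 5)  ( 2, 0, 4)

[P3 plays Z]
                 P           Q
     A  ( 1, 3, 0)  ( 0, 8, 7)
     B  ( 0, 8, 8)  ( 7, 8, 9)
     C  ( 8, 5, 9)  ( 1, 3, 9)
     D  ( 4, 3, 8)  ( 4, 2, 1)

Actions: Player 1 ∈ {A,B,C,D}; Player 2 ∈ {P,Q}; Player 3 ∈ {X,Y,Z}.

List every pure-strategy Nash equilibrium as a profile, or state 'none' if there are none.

NE set: (A,Q,Y), (B,Q,Z)

(A,P,X): not NE [P2→Q gives 8>5]
(A,P,Y): not NE [P1→D gives 9>6; P3→X gives 5>0]
(A,P,Z): not NE [P1→C gives 8>1; P2→Q gives 8>3; P3→X gives 5>0]
(A,Q,X): not NE [P3→Y gives 11>8]
(A,Q,Y): NE
(A,Q,Z): not NE [P1→B gives 7>0; P3→Y gives 11>7]
(B,P,X): not NE [P1→A gives 8>3]
(B,P,Y): not NE [P1→D gives 9>8; P3→Z gives 8>2]
(B,P,Z): not NE [P1→C gives 8>0]
(B,Q,X): not NE [P2→P gives 9>3; P3→Z gives 9>4]
(B,Q,Y): not NE [P1→A gives 9>2; P2→P gives 3>0; P3→Z gives 9>8]
(B,Q,Z): NE
(C,P,X): not NE [P1→A gives 8>1; P2→Q gives 6>2]
(C,P,Y): not NE [P2→Q gives 7>4; P3→X gives 11>2]
(C,P,Z): not NE [P3→X gives 11>9]
(C,Q,X): not NE [P1→B gives 7>6; P3→Z gives 9>2]
(C,Q,Y): not NE [P1→A gives 9>1; P3→Z gives 9>7]
(C,Q,Z): not NE [P1→B gives 7>1; P2→P gives 5>3]
(D,P,X): not NE [P1→A gives 8>0; P3→Z gives 8>5]
(D,P,Y): not NE [P3→Z gives 8>5]
(D,P,Z): not NE [P1→C gives 8>4]
(D,Q,X): not NE [P1→B gives 7>2; P2→P gives 8>0]
(D,Q,Y): not NE [P1→A gives 9>2; P2→P gives 4>0; P3→X gives 8>4]
(D,Q,Z): not NE [P1→B gives 7>4; P2→P gives 3>2; P3→X gives 8>1]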